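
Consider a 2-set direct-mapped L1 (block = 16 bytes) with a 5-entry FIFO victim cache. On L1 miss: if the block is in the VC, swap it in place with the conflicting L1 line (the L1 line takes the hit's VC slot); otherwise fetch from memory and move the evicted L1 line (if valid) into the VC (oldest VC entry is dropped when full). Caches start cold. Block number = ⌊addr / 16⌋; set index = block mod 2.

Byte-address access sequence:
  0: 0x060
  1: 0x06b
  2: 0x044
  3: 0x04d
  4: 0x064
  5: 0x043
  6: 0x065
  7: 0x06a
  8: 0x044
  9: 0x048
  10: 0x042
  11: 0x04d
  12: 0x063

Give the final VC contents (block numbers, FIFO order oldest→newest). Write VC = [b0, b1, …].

0: 0x60 (blk 6, set 0) → MISS  vc=[]
1: 0x6b (blk 6, set 0) → L1-HIT  vc=[]
2: 0x44 (blk 4, set 0) → MISS  vc=[6]
3: 0x4d (blk 4, set 0) → L1-HIT  vc=[6]
4: 0x64 (blk 6, set 0) → VC-HIT  vc=[4]
5: 0x43 (blk 4, set 0) → VC-HIT  vc=[6]
6: 0x65 (blk 6, set 0) → VC-HIT  vc=[4]
7: 0x6a (blk 6, set 0) → L1-HIT  vc=[4]
8: 0x44 (blk 4, set 0) → VC-HIT  vc=[6]
9: 0x48 (blk 4, set 0) → L1-HIT  vc=[6]
10: 0x42 (blk 4, set 0) → L1-HIT  vc=[6]
11: 0x4d (blk 4, set 0) → L1-HIT  vc=[6]
12: 0x63 (blk 6, set 0) → VC-HIT  vc=[4]

VC = [4]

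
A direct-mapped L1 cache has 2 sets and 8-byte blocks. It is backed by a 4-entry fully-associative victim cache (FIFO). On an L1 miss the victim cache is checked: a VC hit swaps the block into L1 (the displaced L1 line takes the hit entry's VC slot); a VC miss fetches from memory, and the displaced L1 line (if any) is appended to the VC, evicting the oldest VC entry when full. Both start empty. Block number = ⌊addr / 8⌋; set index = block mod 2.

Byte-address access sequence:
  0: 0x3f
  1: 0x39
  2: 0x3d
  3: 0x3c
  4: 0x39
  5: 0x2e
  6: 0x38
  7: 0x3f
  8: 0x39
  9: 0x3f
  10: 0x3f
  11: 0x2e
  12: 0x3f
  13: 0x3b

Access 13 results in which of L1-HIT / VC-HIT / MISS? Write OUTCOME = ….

OUTCOME = L1-HIT

0: 0x3f (blk 7, set 1) → MISS  vc=[]
1: 0x39 (blk 7, set 1) → L1-HIT  vc=[]
2: 0x3d (blk 7, set 1) → L1-HIT  vc=[]
3: 0x3c (blk 7, set 1) → L1-HIT  vc=[]
4: 0x39 (blk 7, set 1) → L1-HIT  vc=[]
5: 0x2e (blk 5, set 1) → MISS  vc=[7]
6: 0x38 (blk 7, set 1) → VC-HIT  vc=[5]
7: 0x3f (blk 7, set 1) → L1-HIT  vc=[5]
8: 0x39 (blk 7, set 1) → L1-HIT  vc=[5]
9: 0x3f (blk 7, set 1) → L1-HIT  vc=[5]
10: 0x3f (blk 7, set 1) → L1-HIT  vc=[5]
11: 0x2e (blk 5, set 1) → VC-HIT  vc=[7]
12: 0x3f (blk 7, set 1) → VC-HIT  vc=[5]
13: 0x3b (blk 7, set 1) → L1-HIT  vc=[5]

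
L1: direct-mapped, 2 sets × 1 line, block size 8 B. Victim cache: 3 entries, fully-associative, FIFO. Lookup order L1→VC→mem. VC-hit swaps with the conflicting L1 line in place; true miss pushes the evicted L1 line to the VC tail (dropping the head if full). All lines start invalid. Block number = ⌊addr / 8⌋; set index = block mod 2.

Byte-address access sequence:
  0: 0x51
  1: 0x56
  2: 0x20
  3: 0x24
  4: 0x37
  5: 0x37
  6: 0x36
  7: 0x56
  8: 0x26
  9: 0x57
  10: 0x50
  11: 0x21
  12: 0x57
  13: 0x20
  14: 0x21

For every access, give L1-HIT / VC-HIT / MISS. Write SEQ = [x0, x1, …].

#0 0x51→b10/s0 MISS; vc=[]
#1 0x56→b10/s0 L1-HIT; vc=[]
#2 0x20→b4/s0 MISS; vc=[10]
#3 0x24→b4/s0 L1-HIT; vc=[10]
#4 0x37→b6/s0 MISS; vc=[10,4]
#5 0x37→b6/s0 L1-HIT; vc=[10,4]
#6 0x36→b6/s0 L1-HIT; vc=[10,4]
#7 0x56→b10/s0 VC-HIT; vc=[6,4]
#8 0x26→b4/s0 VC-HIT; vc=[6,10]
#9 0x57→b10/s0 VC-HIT; vc=[6,4]
#10 0x50→b10/s0 L1-HIT; vc=[6,4]
#11 0x21→b4/s0 VC-HIT; vc=[6,10]
#12 0x57→b10/s0 VC-HIT; vc=[6,4]
#13 0x20→b4/s0 VC-HIT; vc=[6,10]
#14 0x21→b4/s0 L1-HIT; vc=[6,10]

SEQ = [MISS, L1-HIT, MISS, L1-HIT, MISS, L1-HIT, L1-HIT, VC-HIT, VC-HIT, VC-HIT, L1-HIT, VC-HIT, VC-HIT, VC-HIT, L1-HIT]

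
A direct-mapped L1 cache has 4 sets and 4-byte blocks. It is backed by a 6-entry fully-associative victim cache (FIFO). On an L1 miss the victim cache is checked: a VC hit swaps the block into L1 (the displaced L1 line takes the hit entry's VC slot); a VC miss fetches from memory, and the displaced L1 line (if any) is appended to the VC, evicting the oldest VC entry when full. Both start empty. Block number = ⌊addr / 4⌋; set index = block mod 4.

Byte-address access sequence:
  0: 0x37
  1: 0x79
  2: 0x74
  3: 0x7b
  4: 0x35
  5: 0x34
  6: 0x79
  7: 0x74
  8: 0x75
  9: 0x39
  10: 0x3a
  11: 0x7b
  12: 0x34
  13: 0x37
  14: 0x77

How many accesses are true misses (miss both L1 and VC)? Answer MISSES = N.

MISSES = 4

#0 0x37→b13/s1 MISS; vc=[]
#1 0x79→b30/s2 MISS; vc=[]
#2 0x74→b29/s1 MISS; vc=[13]
#3 0x7b→b30/s2 L1-HIT; vc=[13]
#4 0x35→b13/s1 VC-HIT; vc=[29]
#5 0x34→b13/s1 L1-HIT; vc=[29]
#6 0x79→b30/s2 L1-HIT; vc=[29]
#7 0x74→b29/s1 VC-HIT; vc=[13]
#8 0x75→b29/s1 L1-HIT; vc=[13]
#9 0x39→b14/s2 MISS; vc=[13,30]
#10 0x3a→b14/s2 L1-HIT; vc=[13,30]
#11 0x7b→b30/s2 VC-HIT; vc=[13,14]
#12 0x34→b13/s1 VC-HIT; vc=[29,14]
#13 0x37→b13/s1 L1-HIT; vc=[29,14]
#14 0x77→b29/s1 VC-HIT; vc=[13,14]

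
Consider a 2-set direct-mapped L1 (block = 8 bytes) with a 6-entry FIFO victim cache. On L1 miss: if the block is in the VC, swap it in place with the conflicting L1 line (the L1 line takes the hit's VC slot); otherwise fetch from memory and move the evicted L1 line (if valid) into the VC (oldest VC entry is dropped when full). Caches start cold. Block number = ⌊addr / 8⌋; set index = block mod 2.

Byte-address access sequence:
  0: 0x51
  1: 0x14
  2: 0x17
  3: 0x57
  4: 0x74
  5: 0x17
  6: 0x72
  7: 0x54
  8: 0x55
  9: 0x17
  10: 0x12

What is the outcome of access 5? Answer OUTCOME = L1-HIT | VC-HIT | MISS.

OUTCOME = VC-HIT

#0 0x51→b10/s0 MISS; vc=[]
#1 0x14→b2/s0 MISS; vc=[10]
#2 0x17→b2/s0 L1-HIT; vc=[10]
#3 0x57→b10/s0 VC-HIT; vc=[2]
#4 0x74→b14/s0 MISS; vc=[2,10]
#5 0x17→b2/s0 VC-HIT; vc=[14,10]
#6 0x72→b14/s0 VC-HIT; vc=[2,10]
#7 0x54→b10/s0 VC-HIT; vc=[2,14]
#8 0x55→b10/s0 L1-HIT; vc=[2,14]
#9 0x17→b2/s0 VC-HIT; vc=[10,14]
#10 0x12→b2/s0 L1-HIT; vc=[10,14]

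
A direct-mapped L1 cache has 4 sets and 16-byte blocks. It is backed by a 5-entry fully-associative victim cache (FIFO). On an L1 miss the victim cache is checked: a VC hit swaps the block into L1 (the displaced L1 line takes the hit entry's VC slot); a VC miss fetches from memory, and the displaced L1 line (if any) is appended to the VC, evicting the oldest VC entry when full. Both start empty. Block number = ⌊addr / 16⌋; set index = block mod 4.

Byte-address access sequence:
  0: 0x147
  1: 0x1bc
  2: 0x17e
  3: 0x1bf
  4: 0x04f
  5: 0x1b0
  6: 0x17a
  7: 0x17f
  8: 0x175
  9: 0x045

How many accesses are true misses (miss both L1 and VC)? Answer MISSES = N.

MISSES = 4

#0 0x147→b20/s0 MISS; vc=[]
#1 0x1bc→b27/s3 MISS; vc=[]
#2 0x17e→b23/s3 MISS; vc=[27]
#3 0x1bf→b27/s3 VC-HIT; vc=[23]
#4 0x4f→b4/s0 MISS; vc=[23,20]
#5 0x1b0→b27/s3 L1-HIT; vc=[23,20]
#6 0x17a→b23/s3 VC-HIT; vc=[27,20]
#7 0x17f→b23/s3 L1-HIT; vc=[27,20]
#8 0x175→b23/s3 L1-HIT; vc=[27,20]
#9 0x45→b4/s0 L1-HIT; vc=[27,20]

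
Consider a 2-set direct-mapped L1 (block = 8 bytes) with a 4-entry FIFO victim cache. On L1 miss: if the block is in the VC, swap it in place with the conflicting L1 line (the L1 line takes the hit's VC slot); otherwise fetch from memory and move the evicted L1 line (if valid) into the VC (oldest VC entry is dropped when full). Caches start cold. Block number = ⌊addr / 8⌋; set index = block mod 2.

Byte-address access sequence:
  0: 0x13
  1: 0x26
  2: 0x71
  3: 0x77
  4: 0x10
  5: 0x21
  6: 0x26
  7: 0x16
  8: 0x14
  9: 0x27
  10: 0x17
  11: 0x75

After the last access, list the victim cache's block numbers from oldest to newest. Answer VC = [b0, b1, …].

VC = [2, 4]

0: 0x13 (blk 2, set 0) → MISS  vc=[]
1: 0x26 (blk 4, set 0) → MISS  vc=[2]
2: 0x71 (blk 14, set 0) → MISS  vc=[2, 4]
3: 0x77 (blk 14, set 0) → L1-HIT  vc=[2, 4]
4: 0x10 (blk 2, set 0) → VC-HIT  vc=[14, 4]
5: 0x21 (blk 4, set 0) → VC-HIT  vc=[14, 2]
6: 0x26 (blk 4, set 0) → L1-HIT  vc=[14, 2]
7: 0x16 (blk 2, set 0) → VC-HIT  vc=[14, 4]
8: 0x14 (blk 2, set 0) → L1-HIT  vc=[14, 4]
9: 0x27 (blk 4, set 0) → VC-HIT  vc=[14, 2]
10: 0x17 (blk 2, set 0) → VC-HIT  vc=[14, 4]
11: 0x75 (blk 14, set 0) → VC-HIT  vc=[2, 4]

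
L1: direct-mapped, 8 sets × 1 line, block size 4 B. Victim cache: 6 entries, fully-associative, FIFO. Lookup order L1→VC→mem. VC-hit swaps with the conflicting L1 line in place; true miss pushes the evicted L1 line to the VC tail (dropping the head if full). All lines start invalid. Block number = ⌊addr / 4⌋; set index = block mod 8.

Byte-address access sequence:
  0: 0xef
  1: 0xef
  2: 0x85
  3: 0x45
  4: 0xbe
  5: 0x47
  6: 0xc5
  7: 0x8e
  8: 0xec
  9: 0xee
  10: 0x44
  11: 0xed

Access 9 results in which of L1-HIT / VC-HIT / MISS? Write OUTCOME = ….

OUTCOME = L1-HIT

  [0] addr=0xef blk=59 s=3: MISS | VC []
  [1] addr=0xef blk=59 s=3: L1-HIT | VC []
  [2] addr=0x85 blk=33 s=1: MISS | VC []
  [3] addr=0x45 blk=17 s=1: MISS | VC [33]
  [4] addr=0xbe blk=47 s=7: MISS | VC [33]
  [5] addr=0x47 blk=17 s=1: L1-HIT | VC [33]
  [6] addr=0xc5 blk=49 s=1: MISS | VC [33, 17]
  [7] addr=0x8e blk=35 s=3: MISS | VC [33, 17, 59]
  [8] addr=0xec blk=59 s=3: VC-HIT | VC [33, 17, 35]
  [9] addr=0xee blk=59 s=3: L1-HIT | VC [33, 17, 35]
  [10] addr=0x44 blk=17 s=1: VC-HIT | VC [33, 49, 35]
  [11] addr=0xed blk=59 s=3: L1-HIT | VC [33, 49, 35]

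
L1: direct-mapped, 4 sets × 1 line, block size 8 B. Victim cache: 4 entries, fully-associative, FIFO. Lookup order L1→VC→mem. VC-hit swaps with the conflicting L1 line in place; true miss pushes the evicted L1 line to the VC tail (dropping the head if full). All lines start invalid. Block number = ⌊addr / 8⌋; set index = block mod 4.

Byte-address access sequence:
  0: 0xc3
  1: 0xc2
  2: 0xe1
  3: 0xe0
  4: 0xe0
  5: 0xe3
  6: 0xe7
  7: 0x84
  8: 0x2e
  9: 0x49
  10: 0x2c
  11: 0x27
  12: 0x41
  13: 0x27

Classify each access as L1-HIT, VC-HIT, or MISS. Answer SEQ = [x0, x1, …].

#0 0xc3→b24/s0 MISS; vc=[]
#1 0xc2→b24/s0 L1-HIT; vc=[]
#2 0xe1→b28/s0 MISS; vc=[24]
#3 0xe0→b28/s0 L1-HIT; vc=[24]
#4 0xe0→b28/s0 L1-HIT; vc=[24]
#5 0xe3→b28/s0 L1-HIT; vc=[24]
#6 0xe7→b28/s0 L1-HIT; vc=[24]
#7 0x84→b16/s0 MISS; vc=[24,28]
#8 0x2e→b5/s1 MISS; vc=[24,28]
#9 0x49→b9/s1 MISS; vc=[24,28,5]
#10 0x2c→b5/s1 VC-HIT; vc=[24,28,9]
#11 0x27→b4/s0 MISS; vc=[24,28,9,16]
#12 0x41→b8/s0 MISS; vc=[28,9,16,4]
#13 0x27→b4/s0 VC-HIT; vc=[28,9,16,8]

SEQ = [MISS, L1-HIT, MISS, L1-HIT, L1-HIT, L1-HIT, L1-HIT, MISS, MISS, MISS, VC-HIT, MISS, MISS, VC-HIT]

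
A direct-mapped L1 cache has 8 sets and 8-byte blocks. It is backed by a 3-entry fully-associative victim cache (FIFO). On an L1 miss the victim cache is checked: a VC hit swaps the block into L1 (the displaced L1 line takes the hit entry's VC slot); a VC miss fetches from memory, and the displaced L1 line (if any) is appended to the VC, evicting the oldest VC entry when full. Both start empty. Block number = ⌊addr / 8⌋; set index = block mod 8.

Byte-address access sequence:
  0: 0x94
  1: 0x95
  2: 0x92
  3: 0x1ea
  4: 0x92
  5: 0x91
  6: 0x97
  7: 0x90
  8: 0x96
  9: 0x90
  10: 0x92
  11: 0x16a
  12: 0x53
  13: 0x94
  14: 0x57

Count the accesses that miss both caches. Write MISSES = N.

MISSES = 4

0: 0x94 (blk 18, set 2) → MISS  vc=[]
1: 0x95 (blk 18, set 2) → L1-HIT  vc=[]
2: 0x92 (blk 18, set 2) → L1-HIT  vc=[]
3: 0x1ea (blk 61, set 5) → MISS  vc=[]
4: 0x92 (blk 18, set 2) → L1-HIT  vc=[]
5: 0x91 (blk 18, set 2) → L1-HIT  vc=[]
6: 0x97 (blk 18, set 2) → L1-HIT  vc=[]
7: 0x90 (blk 18, set 2) → L1-HIT  vc=[]
8: 0x96 (blk 18, set 2) → L1-HIT  vc=[]
9: 0x90 (blk 18, set 2) → L1-HIT  vc=[]
10: 0x92 (blk 18, set 2) → L1-HIT  vc=[]
11: 0x16a (blk 45, set 5) → MISS  vc=[61]
12: 0x53 (blk 10, set 2) → MISS  vc=[61, 18]
13: 0x94 (blk 18, set 2) → VC-HIT  vc=[61, 10]
14: 0x57 (blk 10, set 2) → VC-HIT  vc=[61, 18]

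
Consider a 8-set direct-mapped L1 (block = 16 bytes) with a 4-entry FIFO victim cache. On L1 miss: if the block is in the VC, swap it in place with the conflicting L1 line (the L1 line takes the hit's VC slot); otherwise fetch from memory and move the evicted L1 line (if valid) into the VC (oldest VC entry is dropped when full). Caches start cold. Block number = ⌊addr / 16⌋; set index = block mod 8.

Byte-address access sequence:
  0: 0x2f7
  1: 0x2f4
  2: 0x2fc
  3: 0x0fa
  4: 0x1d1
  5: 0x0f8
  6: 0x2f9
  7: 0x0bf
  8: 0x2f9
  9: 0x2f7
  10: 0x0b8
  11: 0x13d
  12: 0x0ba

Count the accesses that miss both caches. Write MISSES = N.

#0 0x2f7→b47/s7 MISS; vc=[]
#1 0x2f4→b47/s7 L1-HIT; vc=[]
#2 0x2fc→b47/s7 L1-HIT; vc=[]
#3 0xfa→b15/s7 MISS; vc=[47]
#4 0x1d1→b29/s5 MISS; vc=[47]
#5 0xf8→b15/s7 L1-HIT; vc=[47]
#6 0x2f9→b47/s7 VC-HIT; vc=[15]
#7 0xbf→b11/s3 MISS; vc=[15]
#8 0x2f9→b47/s7 L1-HIT; vc=[15]
#9 0x2f7→b47/s7 L1-HIT; vc=[15]
#10 0xb8→b11/s3 L1-HIT; vc=[15]
#11 0x13d→b19/s3 MISS; vc=[15,11]
#12 0xba→b11/s3 VC-HIT; vc=[15,19]

MISSES = 5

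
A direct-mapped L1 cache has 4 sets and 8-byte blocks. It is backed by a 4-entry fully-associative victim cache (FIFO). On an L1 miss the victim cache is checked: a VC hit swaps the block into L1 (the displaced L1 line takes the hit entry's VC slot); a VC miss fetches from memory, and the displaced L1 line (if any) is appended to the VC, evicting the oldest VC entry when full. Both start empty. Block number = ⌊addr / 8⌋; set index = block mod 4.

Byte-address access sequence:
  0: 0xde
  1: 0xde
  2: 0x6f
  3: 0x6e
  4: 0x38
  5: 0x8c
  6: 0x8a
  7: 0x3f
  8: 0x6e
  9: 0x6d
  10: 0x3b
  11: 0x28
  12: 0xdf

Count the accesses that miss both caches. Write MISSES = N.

MISSES = 5

#0 0xde→b27/s3 MISS; vc=[]
#1 0xde→b27/s3 L1-HIT; vc=[]
#2 0x6f→b13/s1 MISS; vc=[]
#3 0x6e→b13/s1 L1-HIT; vc=[]
#4 0x38→b7/s3 MISS; vc=[27]
#5 0x8c→b17/s1 MISS; vc=[27,13]
#6 0x8a→b17/s1 L1-HIT; vc=[27,13]
#7 0x3f→b7/s3 L1-HIT; vc=[27,13]
#8 0x6e→b13/s1 VC-HIT; vc=[27,17]
#9 0x6d→b13/s1 L1-HIT; vc=[27,17]
#10 0x3b→b7/s3 L1-HIT; vc=[27,17]
#11 0x28→b5/s1 MISS; vc=[27,17,13]
#12 0xdf→b27/s3 VC-HIT; vc=[7,17,13]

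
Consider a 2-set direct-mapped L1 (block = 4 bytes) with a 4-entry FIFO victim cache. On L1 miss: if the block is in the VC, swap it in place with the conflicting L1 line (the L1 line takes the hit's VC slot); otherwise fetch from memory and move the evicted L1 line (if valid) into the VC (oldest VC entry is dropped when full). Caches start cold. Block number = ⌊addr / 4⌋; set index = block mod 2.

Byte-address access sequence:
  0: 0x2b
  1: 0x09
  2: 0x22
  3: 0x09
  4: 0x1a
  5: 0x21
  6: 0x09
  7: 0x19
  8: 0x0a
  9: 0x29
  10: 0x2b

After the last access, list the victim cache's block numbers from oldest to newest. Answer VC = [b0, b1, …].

#0 0x2b→b10/s0 MISS; vc=[]
#1 0x9→b2/s0 MISS; vc=[10]
#2 0x22→b8/s0 MISS; vc=[10,2]
#3 0x9→b2/s0 VC-HIT; vc=[10,8]
#4 0x1a→b6/s0 MISS; vc=[10,8,2]
#5 0x21→b8/s0 VC-HIT; vc=[10,6,2]
#6 0x9→b2/s0 VC-HIT; vc=[10,6,8]
#7 0x19→b6/s0 VC-HIT; vc=[10,2,8]
#8 0xa→b2/s0 VC-HIT; vc=[10,6,8]
#9 0x29→b10/s0 VC-HIT; vc=[2,6,8]
#10 0x2b→b10/s0 L1-HIT; vc=[2,6,8]

VC = [2, 6, 8]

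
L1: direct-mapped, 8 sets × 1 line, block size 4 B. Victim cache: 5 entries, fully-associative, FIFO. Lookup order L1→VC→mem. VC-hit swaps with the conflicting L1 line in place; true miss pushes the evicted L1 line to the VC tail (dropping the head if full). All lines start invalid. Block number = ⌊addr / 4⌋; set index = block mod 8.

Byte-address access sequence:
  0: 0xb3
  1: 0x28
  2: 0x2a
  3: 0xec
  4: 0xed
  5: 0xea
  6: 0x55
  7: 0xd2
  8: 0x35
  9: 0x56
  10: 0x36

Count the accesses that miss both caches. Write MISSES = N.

#0 0xb3→b44/s4 MISS; vc=[]
#1 0x28→b10/s2 MISS; vc=[]
#2 0x2a→b10/s2 L1-HIT; vc=[]
#3 0xec→b59/s3 MISS; vc=[]
#4 0xed→b59/s3 L1-HIT; vc=[]
#5 0xea→b58/s2 MISS; vc=[10]
#6 0x55→b21/s5 MISS; vc=[10]
#7 0xd2→b52/s4 MISS; vc=[10,44]
#8 0x35→b13/s5 MISS; vc=[10,44,21]
#9 0x56→b21/s5 VC-HIT; vc=[10,44,13]
#10 0x36→b13/s5 VC-HIT; vc=[10,44,21]

MISSES = 7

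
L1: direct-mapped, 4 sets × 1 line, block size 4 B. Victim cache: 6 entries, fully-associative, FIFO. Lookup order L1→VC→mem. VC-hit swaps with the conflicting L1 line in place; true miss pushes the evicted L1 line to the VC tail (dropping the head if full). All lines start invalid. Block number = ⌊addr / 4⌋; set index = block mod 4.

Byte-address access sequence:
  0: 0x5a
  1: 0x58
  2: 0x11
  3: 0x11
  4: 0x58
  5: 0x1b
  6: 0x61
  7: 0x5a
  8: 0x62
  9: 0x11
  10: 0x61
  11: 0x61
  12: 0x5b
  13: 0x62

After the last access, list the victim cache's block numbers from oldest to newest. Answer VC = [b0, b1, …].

VC = [6, 4]

#0 0x5a→b22/s2 MISS; vc=[]
#1 0x58→b22/s2 L1-HIT; vc=[]
#2 0x11→b4/s0 MISS; vc=[]
#3 0x11→b4/s0 L1-HIT; vc=[]
#4 0x58→b22/s2 L1-HIT; vc=[]
#5 0x1b→b6/s2 MISS; vc=[22]
#6 0x61→b24/s0 MISS; vc=[22,4]
#7 0x5a→b22/s2 VC-HIT; vc=[6,4]
#8 0x62→b24/s0 L1-HIT; vc=[6,4]
#9 0x11→b4/s0 VC-HIT; vc=[6,24]
#10 0x61→b24/s0 VC-HIT; vc=[6,4]
#11 0x61→b24/s0 L1-HIT; vc=[6,4]
#12 0x5b→b22/s2 L1-HIT; vc=[6,4]
#13 0x62→b24/s0 L1-HIT; vc=[6,4]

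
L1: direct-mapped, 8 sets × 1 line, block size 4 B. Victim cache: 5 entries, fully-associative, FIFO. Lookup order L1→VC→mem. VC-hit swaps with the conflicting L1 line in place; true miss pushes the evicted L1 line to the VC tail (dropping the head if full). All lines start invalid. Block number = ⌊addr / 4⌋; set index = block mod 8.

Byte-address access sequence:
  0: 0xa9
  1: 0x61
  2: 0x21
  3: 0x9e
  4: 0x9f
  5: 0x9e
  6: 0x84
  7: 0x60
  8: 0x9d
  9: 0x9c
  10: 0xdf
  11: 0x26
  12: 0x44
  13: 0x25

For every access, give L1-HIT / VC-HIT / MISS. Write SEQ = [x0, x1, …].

#0 0xa9→b42/s2 MISS; vc=[]
#1 0x61→b24/s0 MISS; vc=[]
#2 0x21→b8/s0 MISS; vc=[24]
#3 0x9e→b39/s7 MISS; vc=[24]
#4 0x9f→b39/s7 L1-HIT; vc=[24]
#5 0x9e→b39/s7 L1-HIT; vc=[24]
#6 0x84→b33/s1 MISS; vc=[24]
#7 0x60→b24/s0 VC-HIT; vc=[8]
#8 0x9d→b39/s7 L1-HIT; vc=[8]
#9 0x9c→b39/s7 L1-HIT; vc=[8]
#10 0xdf→b55/s7 MISS; vc=[8,39]
#11 0x26→b9/s1 MISS; vc=[8,39,33]
#12 0x44→b17/s1 MISS; vc=[8,39,33,9]
#13 0x25→b9/s1 VC-HIT; vc=[8,39,33,17]

SEQ = [MISS, MISS, MISS, MISS, L1-HIT, L1-HIT, MISS, VC-HIT, L1-HIT, L1-HIT, MISS, MISS, MISS, VC-HIT]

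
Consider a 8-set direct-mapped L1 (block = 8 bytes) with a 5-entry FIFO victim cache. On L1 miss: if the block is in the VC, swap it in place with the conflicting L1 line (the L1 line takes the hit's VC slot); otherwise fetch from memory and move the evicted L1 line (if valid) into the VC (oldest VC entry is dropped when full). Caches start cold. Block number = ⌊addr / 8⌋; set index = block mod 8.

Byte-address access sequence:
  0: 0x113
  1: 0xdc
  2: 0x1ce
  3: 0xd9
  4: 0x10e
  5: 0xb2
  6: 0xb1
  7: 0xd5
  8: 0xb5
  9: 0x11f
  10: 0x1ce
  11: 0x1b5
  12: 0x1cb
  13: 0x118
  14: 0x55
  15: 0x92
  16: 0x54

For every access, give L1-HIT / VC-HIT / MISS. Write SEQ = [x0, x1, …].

0: 0x113 (blk 34, set 2) → MISS  vc=[]
1: 0xdc (blk 27, set 3) → MISS  vc=[]
2: 0x1ce (blk 57, set 1) → MISS  vc=[]
3: 0xd9 (blk 27, set 3) → L1-HIT  vc=[]
4: 0x10e (blk 33, set 1) → MISS  vc=[57]
5: 0xb2 (blk 22, set 6) → MISS  vc=[57]
6: 0xb1 (blk 22, set 6) → L1-HIT  vc=[57]
7: 0xd5 (blk 26, set 2) → MISS  vc=[57, 34]
8: 0xb5 (blk 22, set 6) → L1-HIT  vc=[57, 34]
9: 0x11f (blk 35, set 3) → MISS  vc=[57, 34, 27]
10: 0x1ce (blk 57, set 1) → VC-HIT  vc=[33, 34, 27]
11: 0x1b5 (blk 54, set 6) → MISS  vc=[33, 34, 27, 22]
12: 0x1cb (blk 57, set 1) → L1-HIT  vc=[33, 34, 27, 22]
13: 0x118 (blk 35, set 3) → L1-HIT  vc=[33, 34, 27, 22]
14: 0x55 (blk 10, set 2) → MISS  vc=[33, 34, 27, 22, 26]
15: 0x92 (blk 18, set 2) → MISS  vc=[34, 27, 22, 26, 10]
16: 0x54 (blk 10, set 2) → VC-HIT  vc=[34, 27, 22, 26, 18]

SEQ = [MISS, MISS, MISS, L1-HIT, MISS, MISS, L1-HIT, MISS, L1-HIT, MISS, VC-HIT, MISS, L1-HIT, L1-HIT, MISS, MISS, VC-HIT]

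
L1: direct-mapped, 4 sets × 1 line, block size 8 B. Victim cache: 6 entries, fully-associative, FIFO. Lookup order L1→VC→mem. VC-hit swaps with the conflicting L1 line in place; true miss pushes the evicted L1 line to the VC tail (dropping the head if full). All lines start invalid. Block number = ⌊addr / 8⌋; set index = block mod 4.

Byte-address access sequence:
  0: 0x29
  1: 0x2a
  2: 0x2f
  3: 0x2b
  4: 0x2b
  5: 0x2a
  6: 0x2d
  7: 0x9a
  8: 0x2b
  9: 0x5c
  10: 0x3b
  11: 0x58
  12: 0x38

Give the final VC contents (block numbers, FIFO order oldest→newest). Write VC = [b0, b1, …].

VC = [19, 11]

#0 0x29→b5/s1 MISS; vc=[]
#1 0x2a→b5/s1 L1-HIT; vc=[]
#2 0x2f→b5/s1 L1-HIT; vc=[]
#3 0x2b→b5/s1 L1-HIT; vc=[]
#4 0x2b→b5/s1 L1-HIT; vc=[]
#5 0x2a→b5/s1 L1-HIT; vc=[]
#6 0x2d→b5/s1 L1-HIT; vc=[]
#7 0x9a→b19/s3 MISS; vc=[]
#8 0x2b→b5/s1 L1-HIT; vc=[]
#9 0x5c→b11/s3 MISS; vc=[19]
#10 0x3b→b7/s3 MISS; vc=[19,11]
#11 0x58→b11/s3 VC-HIT; vc=[19,7]
#12 0x38→b7/s3 VC-HIT; vc=[19,11]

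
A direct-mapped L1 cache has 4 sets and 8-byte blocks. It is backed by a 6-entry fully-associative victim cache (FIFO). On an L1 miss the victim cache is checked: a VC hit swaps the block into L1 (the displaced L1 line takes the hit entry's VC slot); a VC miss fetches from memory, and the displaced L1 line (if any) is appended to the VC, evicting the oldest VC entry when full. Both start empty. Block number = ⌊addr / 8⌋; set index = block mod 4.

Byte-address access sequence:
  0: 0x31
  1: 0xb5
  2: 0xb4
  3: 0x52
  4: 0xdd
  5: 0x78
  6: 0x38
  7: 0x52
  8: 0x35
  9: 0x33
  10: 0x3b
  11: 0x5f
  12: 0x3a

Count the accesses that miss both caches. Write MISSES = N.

MISSES = 7

  [0] addr=0x31 blk=6 s=2: MISS | VC []
  [1] addr=0xb5 blk=22 s=2: MISS | VC [6]
  [2] addr=0xb4 blk=22 s=2: L1-HIT | VC [6]
  [3] addr=0x52 blk=10 s=2: MISS | VC [6, 22]
  [4] addr=0xdd blk=27 s=3: MISS | VC [6, 22]
  [5] addr=0x78 blk=15 s=3: MISS | VC [6, 22, 27]
  [6] addr=0x38 blk=7 s=3: MISS | VC [6, 22, 27, 15]
  [7] addr=0x52 blk=10 s=2: L1-HIT | VC [6, 22, 27, 15]
  [8] addr=0x35 blk=6 s=2: VC-HIT | VC [10, 22, 27, 15]
  [9] addr=0x33 blk=6 s=2: L1-HIT | VC [10, 22, 27, 15]
  [10] addr=0x3b blk=7 s=3: L1-HIT | VC [10, 22, 27, 15]
  [11] addr=0x5f blk=11 s=3: MISS | VC [10, 22, 27, 15, 7]
  [12] addr=0x3a blk=7 s=3: VC-HIT | VC [10, 22, 27, 15, 11]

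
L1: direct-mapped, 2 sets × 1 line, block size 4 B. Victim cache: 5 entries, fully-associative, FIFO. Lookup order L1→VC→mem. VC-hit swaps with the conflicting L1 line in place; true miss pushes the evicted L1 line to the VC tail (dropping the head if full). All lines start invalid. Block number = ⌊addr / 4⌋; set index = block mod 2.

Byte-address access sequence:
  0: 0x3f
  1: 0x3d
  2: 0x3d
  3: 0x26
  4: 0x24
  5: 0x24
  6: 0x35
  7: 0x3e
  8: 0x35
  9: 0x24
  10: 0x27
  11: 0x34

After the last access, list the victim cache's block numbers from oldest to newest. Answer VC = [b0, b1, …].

  [0] addr=0x3f blk=15 s=1: MISS | VC []
  [1] addr=0x3d blk=15 s=1: L1-HIT | VC []
  [2] addr=0x3d blk=15 s=1: L1-HIT | VC []
  [3] addr=0x26 blk=9 s=1: MISS | VC [15]
  [4] addr=0x24 blk=9 s=1: L1-HIT | VC [15]
  [5] addr=0x24 blk=9 s=1: L1-HIT | VC [15]
  [6] addr=0x35 blk=13 s=1: MISS | VC [15, 9]
  [7] addr=0x3e blk=15 s=1: VC-HIT | VC [13, 9]
  [8] addr=0x35 blk=13 s=1: VC-HIT | VC [15, 9]
  [9] addr=0x24 blk=9 s=1: VC-HIT | VC [15, 13]
  [10] addr=0x27 blk=9 s=1: L1-HIT | VC [15, 13]
  [11] addr=0x34 blk=13 s=1: VC-HIT | VC [15, 9]

VC = [15, 9]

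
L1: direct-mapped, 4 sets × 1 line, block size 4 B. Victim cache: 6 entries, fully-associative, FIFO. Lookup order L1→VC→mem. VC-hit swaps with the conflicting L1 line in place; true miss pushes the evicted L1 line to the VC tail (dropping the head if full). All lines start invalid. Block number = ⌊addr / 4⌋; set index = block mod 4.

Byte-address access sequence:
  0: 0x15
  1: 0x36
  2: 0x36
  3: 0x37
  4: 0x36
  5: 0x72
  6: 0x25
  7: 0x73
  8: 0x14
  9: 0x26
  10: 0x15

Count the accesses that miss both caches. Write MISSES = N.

MISSES = 4

  [0] addr=0x15 blk=5 s=1: MISS | VC []
  [1] addr=0x36 blk=13 s=1: MISS | VC [5]
  [2] addr=0x36 blk=13 s=1: L1-HIT | VC [5]
  [3] addr=0x37 blk=13 s=1: L1-HIT | VC [5]
  [4] addr=0x36 blk=13 s=1: L1-HIT | VC [5]
  [5] addr=0x72 blk=28 s=0: MISS | VC [5]
  [6] addr=0x25 blk=9 s=1: MISS | VC [5, 13]
  [7] addr=0x73 blk=28 s=0: L1-HIT | VC [5, 13]
  [8] addr=0x14 blk=5 s=1: VC-HIT | VC [9, 13]
  [9] addr=0x26 blk=9 s=1: VC-HIT | VC [5, 13]
  [10] addr=0x15 blk=5 s=1: VC-HIT | VC [9, 13]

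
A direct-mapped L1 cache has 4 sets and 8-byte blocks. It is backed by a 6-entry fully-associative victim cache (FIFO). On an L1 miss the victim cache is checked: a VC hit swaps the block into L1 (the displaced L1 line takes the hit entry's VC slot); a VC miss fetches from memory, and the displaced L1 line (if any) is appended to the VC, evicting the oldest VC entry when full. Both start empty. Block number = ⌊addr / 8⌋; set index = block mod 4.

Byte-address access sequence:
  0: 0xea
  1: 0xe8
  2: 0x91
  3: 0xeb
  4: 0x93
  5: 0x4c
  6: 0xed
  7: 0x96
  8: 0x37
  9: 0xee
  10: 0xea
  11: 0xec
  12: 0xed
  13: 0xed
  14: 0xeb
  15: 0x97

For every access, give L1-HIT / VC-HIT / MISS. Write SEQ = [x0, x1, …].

  [0] addr=0xea blk=29 s=1: MISS | VC []
  [1] addr=0xe8 blk=29 s=1: L1-HIT | VC []
  [2] addr=0x91 blk=18 s=2: MISS | VC []
  [3] addr=0xeb blk=29 s=1: L1-HIT | VC []
  [4] addr=0x93 blk=18 s=2: L1-HIT | VC []
  [5] addr=0x4c blk=9 s=1: MISS | VC [29]
  [6] addr=0xed blk=29 s=1: VC-HIT | VC [9]
  [7] addr=0x96 blk=18 s=2: L1-HIT | VC [9]
  [8] addr=0x37 blk=6 s=2: MISS | VC [9, 18]
  [9] addr=0xee blk=29 s=1: L1-HIT | VC [9, 18]
  [10] addr=0xea blk=29 s=1: L1-HIT | VC [9, 18]
  [11] addr=0xec blk=29 s=1: L1-HIT | VC [9, 18]
  [12] addr=0xed blk=29 s=1: L1-HIT | VC [9, 18]
  [13] addr=0xed blk=29 s=1: L1-HIT | VC [9, 18]
  [14] addr=0xeb blk=29 s=1: L1-HIT | VC [9, 18]
  [15] addr=0x97 blk=18 s=2: VC-HIT | VC [9, 6]

SEQ = [MISS, L1-HIT, MISS, L1-HIT, L1-HIT, MISS, VC-HIT, L1-HIT, MISS, L1-HIT, L1-HIT, L1-HIT, L1-HIT, L1-HIT, L1-HIT, VC-HIT]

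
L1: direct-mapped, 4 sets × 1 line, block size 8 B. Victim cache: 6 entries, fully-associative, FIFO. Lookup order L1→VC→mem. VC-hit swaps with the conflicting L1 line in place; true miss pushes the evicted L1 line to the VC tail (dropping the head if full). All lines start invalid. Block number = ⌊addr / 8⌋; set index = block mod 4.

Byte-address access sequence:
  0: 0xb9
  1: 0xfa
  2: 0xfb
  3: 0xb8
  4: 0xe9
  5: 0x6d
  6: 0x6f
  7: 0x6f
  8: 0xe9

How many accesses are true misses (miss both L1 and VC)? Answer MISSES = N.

MISSES = 4

#0 0xb9→b23/s3 MISS; vc=[]
#1 0xfa→b31/s3 MISS; vc=[23]
#2 0xfb→b31/s3 L1-HIT; vc=[23]
#3 0xb8→b23/s3 VC-HIT; vc=[31]
#4 0xe9→b29/s1 MISS; vc=[31]
#5 0x6d→b13/s1 MISS; vc=[31,29]
#6 0x6f→b13/s1 L1-HIT; vc=[31,29]
#7 0x6f→b13/s1 L1-HIT; vc=[31,29]
#8 0xe9→b29/s1 VC-HIT; vc=[31,13]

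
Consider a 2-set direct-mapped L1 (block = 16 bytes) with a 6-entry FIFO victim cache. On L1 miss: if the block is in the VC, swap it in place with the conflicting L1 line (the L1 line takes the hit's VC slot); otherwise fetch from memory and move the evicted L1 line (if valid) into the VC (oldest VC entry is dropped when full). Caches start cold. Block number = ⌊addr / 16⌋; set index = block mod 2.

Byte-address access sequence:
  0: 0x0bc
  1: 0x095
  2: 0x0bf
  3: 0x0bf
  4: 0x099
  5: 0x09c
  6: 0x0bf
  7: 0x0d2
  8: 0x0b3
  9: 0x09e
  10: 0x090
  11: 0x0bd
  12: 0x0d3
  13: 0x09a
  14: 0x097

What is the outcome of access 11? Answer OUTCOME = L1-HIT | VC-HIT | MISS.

#0 0xbc→b11/s1 MISS; vc=[]
#1 0x95→b9/s1 MISS; vc=[11]
#2 0xbf→b11/s1 VC-HIT; vc=[9]
#3 0xbf→b11/s1 L1-HIT; vc=[9]
#4 0x99→b9/s1 VC-HIT; vc=[11]
#5 0x9c→b9/s1 L1-HIT; vc=[11]
#6 0xbf→b11/s1 VC-HIT; vc=[9]
#7 0xd2→b13/s1 MISS; vc=[9,11]
#8 0xb3→b11/s1 VC-HIT; vc=[9,13]
#9 0x9e→b9/s1 VC-HIT; vc=[11,13]
#10 0x90→b9/s1 L1-HIT; vc=[11,13]
#11 0xbd→b11/s1 VC-HIT; vc=[9,13]
#12 0xd3→b13/s1 VC-HIT; vc=[9,11]
#13 0x9a→b9/s1 VC-HIT; vc=[13,11]
#14 0x97→b9/s1 L1-HIT; vc=[13,11]

OUTCOME = VC-HIT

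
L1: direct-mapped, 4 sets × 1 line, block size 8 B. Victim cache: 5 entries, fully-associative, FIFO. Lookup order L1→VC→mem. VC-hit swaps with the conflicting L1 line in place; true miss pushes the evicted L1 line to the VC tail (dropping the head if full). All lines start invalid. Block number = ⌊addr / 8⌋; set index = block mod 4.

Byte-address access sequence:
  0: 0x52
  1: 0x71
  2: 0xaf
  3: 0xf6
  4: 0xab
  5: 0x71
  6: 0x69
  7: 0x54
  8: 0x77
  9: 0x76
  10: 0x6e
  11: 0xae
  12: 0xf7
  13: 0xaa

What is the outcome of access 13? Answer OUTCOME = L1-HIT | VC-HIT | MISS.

  [0] addr=0x52 blk=10 s=2: MISS | VC []
  [1] addr=0x71 blk=14 s=2: MISS | VC [10]
  [2] addr=0xaf blk=21 s=1: MISS | VC [10]
  [3] addr=0xf6 blk=30 s=2: MISS | VC [10, 14]
  [4] addr=0xab blk=21 s=1: L1-HIT | VC [10, 14]
  [5] addr=0x71 blk=14 s=2: VC-HIT | VC [10, 30]
  [6] addr=0x69 blk=13 s=1: MISS | VC [10, 30, 21]
  [7] addr=0x54 blk=10 s=2: VC-HIT | VC [14, 30, 21]
  [8] addr=0x77 blk=14 s=2: VC-HIT | VC [10, 30, 21]
  [9] addr=0x76 blk=14 s=2: L1-HIT | VC [10, 30, 21]
  [10] addr=0x6e blk=13 s=1: L1-HIT | VC [10, 30, 21]
  [11] addr=0xae blk=21 s=1: VC-HIT | VC [10, 30, 13]
  [12] addr=0xf7 blk=30 s=2: VC-HIT | VC [10, 14, 13]
  [13] addr=0xaa blk=21 s=1: L1-HIT | VC [10, 14, 13]

OUTCOME = L1-HIT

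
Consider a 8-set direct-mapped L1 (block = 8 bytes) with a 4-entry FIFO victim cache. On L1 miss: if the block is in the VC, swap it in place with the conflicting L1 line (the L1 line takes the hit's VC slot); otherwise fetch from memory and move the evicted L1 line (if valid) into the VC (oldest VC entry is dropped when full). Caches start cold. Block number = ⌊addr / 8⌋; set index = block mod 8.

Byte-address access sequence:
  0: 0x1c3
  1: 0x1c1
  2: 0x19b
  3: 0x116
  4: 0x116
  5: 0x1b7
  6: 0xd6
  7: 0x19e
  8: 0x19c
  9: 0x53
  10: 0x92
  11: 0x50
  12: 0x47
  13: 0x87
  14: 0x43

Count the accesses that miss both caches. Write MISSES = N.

MISSES = 9

0: 0x1c3 (blk 56, set 0) → MISS  vc=[]
1: 0x1c1 (blk 56, set 0) → L1-HIT  vc=[]
2: 0x19b (blk 51, set 3) → MISS  vc=[]
3: 0x116 (blk 34, set 2) → MISS  vc=[]
4: 0x116 (blk 34, set 2) → L1-HIT  vc=[]
5: 0x1b7 (blk 54, set 6) → MISS  vc=[]
6: 0xd6 (blk 26, set 2) → MISS  vc=[34]
7: 0x19e (blk 51, set 3) → L1-HIT  vc=[34]
8: 0x19c (blk 51, set 3) → L1-HIT  vc=[34]
9: 0x53 (blk 10, set 2) → MISS  vc=[34, 26]
10: 0x92 (blk 18, set 2) → MISS  vc=[34, 26, 10]
11: 0x50 (blk 10, set 2) → VC-HIT  vc=[34, 26, 18]
12: 0x47 (blk 8, set 0) → MISS  vc=[34, 26, 18, 56]
13: 0x87 (blk 16, set 0) → MISS  vc=[26, 18, 56, 8]
14: 0x43 (blk 8, set 0) → VC-HIT  vc=[26, 18, 56, 16]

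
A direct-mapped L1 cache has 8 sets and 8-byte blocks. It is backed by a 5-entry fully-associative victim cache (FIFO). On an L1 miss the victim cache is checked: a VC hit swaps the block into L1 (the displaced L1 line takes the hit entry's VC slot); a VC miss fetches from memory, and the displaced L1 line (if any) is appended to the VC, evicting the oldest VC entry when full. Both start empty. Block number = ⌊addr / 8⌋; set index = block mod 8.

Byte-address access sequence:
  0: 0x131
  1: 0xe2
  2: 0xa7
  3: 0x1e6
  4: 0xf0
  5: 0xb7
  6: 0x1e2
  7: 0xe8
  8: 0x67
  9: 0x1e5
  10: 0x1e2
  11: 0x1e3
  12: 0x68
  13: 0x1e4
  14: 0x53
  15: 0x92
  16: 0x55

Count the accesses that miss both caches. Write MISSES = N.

MISSES = 11

  [0] addr=0x131 blk=38 s=6: MISS | VC []
  [1] addr=0xe2 blk=28 s=4: MISS | VC []
  [2] addr=0xa7 blk=20 s=4: MISS | VC [28]
  [3] addr=0x1e6 blk=60 s=4: MISS | VC [28, 20]
  [4] addr=0xf0 blk=30 s=6: MISS | VC [28, 20, 38]
  [5] addr=0xb7 blk=22 s=6: MISS | VC [28, 20, 38, 30]
  [6] addr=0x1e2 blk=60 s=4: L1-HIT | VC [28, 20, 38, 30]
  [7] addr=0xe8 blk=29 s=5: MISS | VC [28, 20, 38, 30]
  [8] addr=0x67 blk=12 s=4: MISS | VC [28, 20, 38, 30, 60]
  [9] addr=0x1e5 blk=60 s=4: VC-HIT | VC [28, 20, 38, 30, 12]
  [10] addr=0x1e2 blk=60 s=4: L1-HIT | VC [28, 20, 38, 30, 12]
  [11] addr=0x1e3 blk=60 s=4: L1-HIT | VC [28, 20, 38, 30, 12]
  [12] addr=0x68 blk=13 s=5: MISS | VC [20, 38, 30, 12, 29]
  [13] addr=0x1e4 blk=60 s=4: L1-HIT | VC [20, 38, 30, 12, 29]
  [14] addr=0x53 blk=10 s=2: MISS | VC [20, 38, 30, 12, 29]
  [15] addr=0x92 blk=18 s=2: MISS | VC [38, 30, 12, 29, 10]
  [16] addr=0x55 blk=10 s=2: VC-HIT | VC [38, 30, 12, 29, 18]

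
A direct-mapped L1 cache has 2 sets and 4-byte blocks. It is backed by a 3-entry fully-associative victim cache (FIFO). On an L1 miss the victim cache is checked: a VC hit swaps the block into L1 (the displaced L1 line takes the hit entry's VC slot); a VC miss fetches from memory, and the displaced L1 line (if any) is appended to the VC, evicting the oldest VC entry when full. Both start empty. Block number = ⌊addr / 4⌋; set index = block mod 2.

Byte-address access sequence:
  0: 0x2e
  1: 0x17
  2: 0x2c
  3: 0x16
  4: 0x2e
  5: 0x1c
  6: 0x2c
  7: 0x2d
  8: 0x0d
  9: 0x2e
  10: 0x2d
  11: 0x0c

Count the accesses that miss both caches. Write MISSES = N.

MISSES = 4

#0 0x2e→b11/s1 MISS; vc=[]
#1 0x17→b5/s1 MISS; vc=[11]
#2 0x2c→b11/s1 VC-HIT; vc=[5]
#3 0x16→b5/s1 VC-HIT; vc=[11]
#4 0x2e→b11/s1 VC-HIT; vc=[5]
#5 0x1c→b7/s1 MISS; vc=[5,11]
#6 0x2c→b11/s1 VC-HIT; vc=[5,7]
#7 0x2d→b11/s1 L1-HIT; vc=[5,7]
#8 0xd→b3/s1 MISS; vc=[5,7,11]
#9 0x2e→b11/s1 VC-HIT; vc=[5,7,3]
#10 0x2d→b11/s1 L1-HIT; vc=[5,7,3]
#11 0xc→b3/s1 VC-HIT; vc=[5,7,11]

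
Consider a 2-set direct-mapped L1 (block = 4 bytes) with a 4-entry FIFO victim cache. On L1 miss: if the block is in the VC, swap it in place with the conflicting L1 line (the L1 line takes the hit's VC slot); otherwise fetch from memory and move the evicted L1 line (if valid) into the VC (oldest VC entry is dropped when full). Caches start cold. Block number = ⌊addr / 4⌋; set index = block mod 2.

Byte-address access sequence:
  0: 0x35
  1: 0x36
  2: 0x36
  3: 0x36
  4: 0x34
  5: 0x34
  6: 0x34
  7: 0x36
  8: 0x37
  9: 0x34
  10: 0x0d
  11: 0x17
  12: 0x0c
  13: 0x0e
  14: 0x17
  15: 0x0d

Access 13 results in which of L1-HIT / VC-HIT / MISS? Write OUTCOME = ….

0: 0x35 (blk 13, set 1) → MISS  vc=[]
1: 0x36 (blk 13, set 1) → L1-HIT  vc=[]
2: 0x36 (blk 13, set 1) → L1-HIT  vc=[]
3: 0x36 (blk 13, set 1) → L1-HIT  vc=[]
4: 0x34 (blk 13, set 1) → L1-HIT  vc=[]
5: 0x34 (blk 13, set 1) → L1-HIT  vc=[]
6: 0x34 (blk 13, set 1) → L1-HIT  vc=[]
7: 0x36 (blk 13, set 1) → L1-HIT  vc=[]
8: 0x37 (blk 13, set 1) → L1-HIT  vc=[]
9: 0x34 (blk 13, set 1) → L1-HIT  vc=[]
10: 0xd (blk 3, set 1) → MISS  vc=[13]
11: 0x17 (blk 5, set 1) → MISS  vc=[13, 3]
12: 0xc (blk 3, set 1) → VC-HIT  vc=[13, 5]
13: 0xe (blk 3, set 1) → L1-HIT  vc=[13, 5]
14: 0x17 (blk 5, set 1) → VC-HIT  vc=[13, 3]
15: 0xd (blk 3, set 1) → VC-HIT  vc=[13, 5]

OUTCOME = L1-HIT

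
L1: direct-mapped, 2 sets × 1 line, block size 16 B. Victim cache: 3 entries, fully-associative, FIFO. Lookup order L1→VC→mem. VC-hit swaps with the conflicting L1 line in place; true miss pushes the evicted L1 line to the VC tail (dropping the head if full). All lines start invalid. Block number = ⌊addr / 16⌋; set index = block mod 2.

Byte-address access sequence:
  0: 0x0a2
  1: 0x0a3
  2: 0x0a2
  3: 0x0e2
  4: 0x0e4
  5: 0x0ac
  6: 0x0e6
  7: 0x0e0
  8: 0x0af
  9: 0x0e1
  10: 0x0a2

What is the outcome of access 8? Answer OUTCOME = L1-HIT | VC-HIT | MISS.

#0 0xa2→b10/s0 MISS; vc=[]
#1 0xa3→b10/s0 L1-HIT; vc=[]
#2 0xa2→b10/s0 L1-HIT; vc=[]
#3 0xe2→b14/s0 MISS; vc=[10]
#4 0xe4→b14/s0 L1-HIT; vc=[10]
#5 0xac→b10/s0 VC-HIT; vc=[14]
#6 0xe6→b14/s0 VC-HIT; vc=[10]
#7 0xe0→b14/s0 L1-HIT; vc=[10]
#8 0xaf→b10/s0 VC-HIT; vc=[14]
#9 0xe1→b14/s0 VC-HIT; vc=[10]
#10 0xa2→b10/s0 VC-HIT; vc=[14]

OUTCOME = VC-HIT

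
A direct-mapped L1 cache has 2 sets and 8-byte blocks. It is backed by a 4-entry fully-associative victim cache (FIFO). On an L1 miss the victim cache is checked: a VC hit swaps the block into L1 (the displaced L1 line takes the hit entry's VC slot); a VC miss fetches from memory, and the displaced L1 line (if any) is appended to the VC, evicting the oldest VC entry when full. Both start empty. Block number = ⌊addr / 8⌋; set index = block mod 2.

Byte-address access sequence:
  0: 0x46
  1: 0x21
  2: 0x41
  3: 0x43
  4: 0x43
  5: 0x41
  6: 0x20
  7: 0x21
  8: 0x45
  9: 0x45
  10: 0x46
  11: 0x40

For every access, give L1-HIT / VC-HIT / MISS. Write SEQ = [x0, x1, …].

  [0] addr=0x46 blk=8 s=0: MISS | VC []
  [1] addr=0x21 blk=4 s=0: MISS | VC [8]
  [2] addr=0x41 blk=8 s=0: VC-HIT | VC [4]
  [3] addr=0x43 blk=8 s=0: L1-HIT | VC [4]
  [4] addr=0x43 blk=8 s=0: L1-HIT | VC [4]
  [5] addr=0x41 blk=8 s=0: L1-HIT | VC [4]
  [6] addr=0x20 blk=4 s=0: VC-HIT | VC [8]
  [7] addr=0x21 blk=4 s=0: L1-HIT | VC [8]
  [8] addr=0x45 blk=8 s=0: VC-HIT | VC [4]
  [9] addr=0x45 blk=8 s=0: L1-HIT | VC [4]
  [10] addr=0x46 blk=8 s=0: L1-HIT | VC [4]
  [11] addr=0x40 blk=8 s=0: L1-HIT | VC [4]

SEQ = [MISS, MISS, VC-HIT, L1-HIT, L1-HIT, L1-HIT, VC-HIT, L1-HIT, VC-HIT, L1-HIT, L1-HIT, L1-HIT]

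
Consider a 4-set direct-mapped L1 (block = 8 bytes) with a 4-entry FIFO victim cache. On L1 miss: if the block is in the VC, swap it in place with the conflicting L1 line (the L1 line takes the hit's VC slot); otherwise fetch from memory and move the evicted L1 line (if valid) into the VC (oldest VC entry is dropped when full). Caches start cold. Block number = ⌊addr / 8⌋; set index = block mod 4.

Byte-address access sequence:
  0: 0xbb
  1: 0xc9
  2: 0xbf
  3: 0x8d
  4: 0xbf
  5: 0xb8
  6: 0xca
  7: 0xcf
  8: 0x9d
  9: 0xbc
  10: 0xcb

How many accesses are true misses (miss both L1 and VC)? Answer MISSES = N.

  [0] addr=0xbb blk=23 s=3: MISS | VC []
  [1] addr=0xc9 blk=25 s=1: MISS | VC []
  [2] addr=0xbf blk=23 s=3: L1-HIT | VC []
  [3] addr=0x8d blk=17 s=1: MISS | VC [25]
  [4] addr=0xbf blk=23 s=3: L1-HIT | VC [25]
  [5] addr=0xb8 blk=23 s=3: L1-HIT | VC [25]
  [6] addr=0xca blk=25 s=1: VC-HIT | VC [17]
  [7] addr=0xcf blk=25 s=1: L1-HIT | VC [17]
  [8] addr=0x9d blk=19 s=3: MISS | VC [17, 23]
  [9] addr=0xbc blk=23 s=3: VC-HIT | VC [17, 19]
  [10] addr=0xcb blk=25 s=1: L1-HIT | VC [17, 19]

MISSES = 4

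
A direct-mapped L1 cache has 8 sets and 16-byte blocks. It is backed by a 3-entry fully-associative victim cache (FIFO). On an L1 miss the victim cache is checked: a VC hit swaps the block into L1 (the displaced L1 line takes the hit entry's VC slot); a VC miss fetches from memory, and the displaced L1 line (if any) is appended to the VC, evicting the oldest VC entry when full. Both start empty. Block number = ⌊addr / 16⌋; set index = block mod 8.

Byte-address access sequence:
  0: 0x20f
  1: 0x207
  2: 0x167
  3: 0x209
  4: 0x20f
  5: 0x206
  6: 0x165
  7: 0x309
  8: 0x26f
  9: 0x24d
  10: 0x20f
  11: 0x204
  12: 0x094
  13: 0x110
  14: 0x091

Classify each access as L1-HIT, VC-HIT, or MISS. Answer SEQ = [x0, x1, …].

SEQ = [MISS, L1-HIT, MISS, L1-HIT, L1-HIT, L1-HIT, L1-HIT, MISS, MISS, MISS, VC-HIT, L1-HIT, MISS, MISS, VC-HIT]

0: 0x20f (blk 32, set 0) → MISS  vc=[]
1: 0x207 (blk 32, set 0) → L1-HIT  vc=[]
2: 0x167 (blk 22, set 6) → MISS  vc=[]
3: 0x209 (blk 32, set 0) → L1-HIT  vc=[]
4: 0x20f (blk 32, set 0) → L1-HIT  vc=[]
5: 0x206 (blk 32, set 0) → L1-HIT  vc=[]
6: 0x165 (blk 22, set 6) → L1-HIT  vc=[]
7: 0x309 (blk 48, set 0) → MISS  vc=[32]
8: 0x26f (blk 38, set 6) → MISS  vc=[32, 22]
9: 0x24d (blk 36, set 4) → MISS  vc=[32, 22]
10: 0x20f (blk 32, set 0) → VC-HIT  vc=[48, 22]
11: 0x204 (blk 32, set 0) → L1-HIT  vc=[48, 22]
12: 0x94 (blk 9, set 1) → MISS  vc=[48, 22]
13: 0x110 (blk 17, set 1) → MISS  vc=[48, 22, 9]
14: 0x91 (blk 9, set 1) → VC-HIT  vc=[48, 22, 17]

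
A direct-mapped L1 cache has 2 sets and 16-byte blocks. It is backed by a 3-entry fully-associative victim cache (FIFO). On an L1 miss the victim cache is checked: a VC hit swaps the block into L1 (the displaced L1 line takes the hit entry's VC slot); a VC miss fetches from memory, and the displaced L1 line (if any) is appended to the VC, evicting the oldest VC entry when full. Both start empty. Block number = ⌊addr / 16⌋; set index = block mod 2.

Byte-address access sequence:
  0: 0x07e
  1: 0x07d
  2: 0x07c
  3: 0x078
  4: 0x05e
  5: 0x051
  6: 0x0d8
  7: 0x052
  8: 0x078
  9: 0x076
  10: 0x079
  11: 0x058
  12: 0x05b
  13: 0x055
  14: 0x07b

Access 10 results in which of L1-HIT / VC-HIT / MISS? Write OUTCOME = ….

#0 0x7e→b7/s1 MISS; vc=[]
#1 0x7d→b7/s1 L1-HIT; vc=[]
#2 0x7c→b7/s1 L1-HIT; vc=[]
#3 0x78→b7/s1 L1-HIT; vc=[]
#4 0x5e→b5/s1 MISS; vc=[7]
#5 0x51→b5/s1 L1-HIT; vc=[7]
#6 0xd8→b13/s1 MISS; vc=[7,5]
#7 0x52→b5/s1 VC-HIT; vc=[7,13]
#8 0x78→b7/s1 VC-HIT; vc=[5,13]
#9 0x76→b7/s1 L1-HIT; vc=[5,13]
#10 0x79→b7/s1 L1-HIT; vc=[5,13]
#11 0x58→b5/s1 VC-HIT; vc=[7,13]
#12 0x5b→b5/s1 L1-HIT; vc=[7,13]
#13 0x55→b5/s1 L1-HIT; vc=[7,13]
#14 0x7b→b7/s1 VC-HIT; vc=[5,13]

OUTCOME = L1-HIT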